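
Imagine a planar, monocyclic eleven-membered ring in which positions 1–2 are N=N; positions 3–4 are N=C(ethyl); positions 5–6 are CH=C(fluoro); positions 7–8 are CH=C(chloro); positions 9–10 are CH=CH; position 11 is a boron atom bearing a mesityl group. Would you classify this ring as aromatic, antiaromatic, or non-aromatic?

Aromatic

Every ring atom contributes a p orbital perpendicular to the ring (the double-bond atoms are sp², each contributing one p electron; the doubly-bonded nitrogens are pyridine-type — their lone pairs lie in the ring plane, leaving one electron in the p orbital; the boron has an empty p orbital), so the π system is cyclic and fully conjugated.
Tallying contributions gives 5 × 2 = 10 from the double-bond units + 0 from the B(mesityl) atom = 10.
That gives a 4n+2 count (10, n = 2).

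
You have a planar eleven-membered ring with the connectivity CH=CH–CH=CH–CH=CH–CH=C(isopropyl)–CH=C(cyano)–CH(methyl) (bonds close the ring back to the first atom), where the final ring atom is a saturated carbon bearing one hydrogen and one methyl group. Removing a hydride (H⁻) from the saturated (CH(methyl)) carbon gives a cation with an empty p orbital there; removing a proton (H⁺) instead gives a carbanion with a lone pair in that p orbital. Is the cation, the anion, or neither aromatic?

Both ions have a continuous loop of p orbitals — each ring atom is sp².
Cation: 5 × 2 + 0 = 10 π electrons → 4(2)+2, aromatic.
Anion: 5 × 2 + 2 = 12 π electrons → 4(3), antiaromatic.

The cation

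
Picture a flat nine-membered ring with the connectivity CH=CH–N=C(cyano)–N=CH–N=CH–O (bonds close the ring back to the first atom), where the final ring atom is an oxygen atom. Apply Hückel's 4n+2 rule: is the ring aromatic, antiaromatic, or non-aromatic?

Aromatic

Check conjugation: each doubly-bonded ring atom is sp² with one p-orbital electron; the doubly-bonded nitrogens are pyridine-type — their lone pairs lie in the ring plane, leaving one electron in the p orbital; the oxygen donates one lone pair from its p orbital — every position has a p orbital, so the cyclic π system is continuous.
Counting π electrons: 4 × 2 = 8 from the double-bond units + 2 from the O atom = 10.
With 10 π electrons (n = 2), the Hückel 4n+2 condition holds.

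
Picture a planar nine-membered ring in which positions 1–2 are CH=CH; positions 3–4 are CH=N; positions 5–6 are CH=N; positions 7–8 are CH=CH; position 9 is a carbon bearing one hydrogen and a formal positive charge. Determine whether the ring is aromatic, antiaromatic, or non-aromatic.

The p orbitals form a continuous loop: the double-bond atoms are sp², each contributing one p electron; each =N– nitrogen is pyridine-type (lone pair in the sp² plane, one electron in the p orbital); the carbocation has an empty p orbital. The ring is fully conjugated.
Adding the contributions, 4 × 2 = 8 from the double-bond units + 0 from the CH(+) atom = 8.
8 = 4(2); a planar, fully conjugated 4n system is antiaromatic.

Antiaromatic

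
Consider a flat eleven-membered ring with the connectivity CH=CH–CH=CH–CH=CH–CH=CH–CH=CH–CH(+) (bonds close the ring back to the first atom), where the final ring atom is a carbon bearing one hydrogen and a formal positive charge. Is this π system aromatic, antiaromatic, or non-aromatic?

Aromatic

Check conjugation: each doubly-bonded ring atom is sp² with one p-orbital electron; the carbocation has an empty p orbital — every position has a p orbital, so the cyclic π system is continuous.
π-electron count: 5 × 2 = 10 from the double-bond units + 0 from the CH(+) atom = 10.
That gives a 4n+2 count (10, n = 2).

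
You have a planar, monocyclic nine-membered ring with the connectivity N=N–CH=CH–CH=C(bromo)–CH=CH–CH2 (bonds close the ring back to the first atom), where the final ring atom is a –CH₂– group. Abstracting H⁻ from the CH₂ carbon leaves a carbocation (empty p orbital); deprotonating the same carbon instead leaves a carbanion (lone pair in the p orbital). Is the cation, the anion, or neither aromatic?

The anion

Once that carbon is sp², every ring atom has a p orbital and both ions are fully conjugated.
Cation: 4 × 2 + 0 = 8 π electrons → 4(2), antiaromatic.
Anion: 4 × 2 + 2 = 10 π electrons → 4(2)+2, aromatic.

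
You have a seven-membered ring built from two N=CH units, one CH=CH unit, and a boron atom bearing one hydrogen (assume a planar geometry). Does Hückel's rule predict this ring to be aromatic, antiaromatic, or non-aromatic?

The p orbitals form a continuous loop: every atom in a ring double bond is sp² and brings one electron to the p orbital; the doubly-bonded nitrogens are pyridine-type — their lone pairs lie in the ring plane, leaving one electron in the p orbital; the boron has an empty p orbital. The ring is fully conjugated.
Counting π electrons: 3 × 2 = 6 from the double-bond units + 0 from the BH atom = 6.
With 6 π electrons (n = 1), the Hückel 4n+2 condition holds.

Aromatic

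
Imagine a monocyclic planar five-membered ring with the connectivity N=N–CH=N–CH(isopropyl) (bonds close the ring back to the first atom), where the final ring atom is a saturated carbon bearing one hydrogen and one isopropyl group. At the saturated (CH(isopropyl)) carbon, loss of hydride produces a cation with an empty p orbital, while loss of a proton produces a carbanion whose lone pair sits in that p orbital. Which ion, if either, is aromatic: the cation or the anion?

The anion

Both ions have a continuous loop of p orbitals — each ring atom is sp².
Cation: 2 × 2 + 0 = 4 π electrons → 4(1), antiaromatic.
Anion: 2 × 2 + 2 = 6 π electrons → 4(1)+2, aromatic.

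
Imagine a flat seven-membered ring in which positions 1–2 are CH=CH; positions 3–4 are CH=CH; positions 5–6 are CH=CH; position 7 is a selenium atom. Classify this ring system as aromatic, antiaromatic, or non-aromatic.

Check conjugation: each doubly-bonded ring atom is sp² with one p-orbital electron; the selenium donates one lone pair from its p orbital — every position has a p orbital, so the cyclic π system is continuous.
Counting π electrons: 3 × 2 = 6 from the double-bond units + 2 from the Se atom = 8.
With 8 = 4·2 π electrons, Hückel's rule classifies the planar ring as antiaromatic.

Antiaromatic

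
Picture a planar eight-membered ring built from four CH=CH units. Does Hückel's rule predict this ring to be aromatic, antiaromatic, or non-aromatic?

All ring atoms are sp² and supply a p orbital to the ring (the double-bond atoms are sp², each contributing one p electron); the conjugation is uninterrupted.
Tallying contributions gives 4 × 2 = 8 from the 4 double-bond units.
8 = 4(2); a planar, fully conjugated 4n system is antiaromatic.

Antiaromatic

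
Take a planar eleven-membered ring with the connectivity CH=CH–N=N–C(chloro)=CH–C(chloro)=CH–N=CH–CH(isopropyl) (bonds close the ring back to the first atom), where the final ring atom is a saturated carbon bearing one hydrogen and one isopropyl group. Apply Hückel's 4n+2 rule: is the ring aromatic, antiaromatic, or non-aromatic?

Non-aromatic

At the CH(isopropyl) position, that saturated carbon is sp³ and has no p orbital in the ring π system; the ring's p-orbital overlap is broken there.
A ring that is not fully conjugated cannot be aromatic or antiaromatic regardless of its π-electron count.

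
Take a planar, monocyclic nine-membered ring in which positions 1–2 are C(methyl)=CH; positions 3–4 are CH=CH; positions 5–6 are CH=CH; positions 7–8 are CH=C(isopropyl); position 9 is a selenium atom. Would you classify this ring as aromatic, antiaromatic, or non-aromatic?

Every ring atom contributes a p orbital perpendicular to the ring (the double-bond atoms are sp², each contributing one p electron; the selenium donates one lone pair from its p orbital), so the π system is cyclic and fully conjugated.
Counting π electrons: 4 × 2 = 8 from the double-bond units + 2 from the Se atom = 10.
Since 10 = 4·2 + 2, the ring meets the 4n+2 criterion.

Aromatic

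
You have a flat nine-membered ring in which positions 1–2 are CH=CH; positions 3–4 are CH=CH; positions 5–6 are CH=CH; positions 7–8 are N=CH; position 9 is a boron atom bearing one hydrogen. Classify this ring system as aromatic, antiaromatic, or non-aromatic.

Antiaromatic

All ring atoms are sp² and supply a p orbital to the ring (the double-bond atoms are sp², each contributing one p electron; the doubly-bonded nitrogens are pyridine-type — their lone pairs lie in the ring plane, leaving one electron in the p orbital; the boron has an empty p orbital); the conjugation is uninterrupted.
π-electron count: 4 × 2 = 8 from the double-bond units + 0 from the BH atom = 8.
A 4n π count (8, n = 2) in a planar conjugated ring means antiaromatic.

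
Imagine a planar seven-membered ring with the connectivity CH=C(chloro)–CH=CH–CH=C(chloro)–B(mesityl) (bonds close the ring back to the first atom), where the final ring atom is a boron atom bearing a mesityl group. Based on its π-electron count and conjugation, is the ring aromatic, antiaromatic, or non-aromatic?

The p orbitals form a continuous loop: each doubly-bonded ring atom is sp² with one p-orbital electron; the boron has an empty p orbital. The ring is fully conjugated.
π-electron count: 3 × 2 = 6 from the double-bond units + 0 from the B(mesityl) atom = 6.
Since 6 = 4·1 + 2, the ring meets the 4n+2 criterion.

Aromatic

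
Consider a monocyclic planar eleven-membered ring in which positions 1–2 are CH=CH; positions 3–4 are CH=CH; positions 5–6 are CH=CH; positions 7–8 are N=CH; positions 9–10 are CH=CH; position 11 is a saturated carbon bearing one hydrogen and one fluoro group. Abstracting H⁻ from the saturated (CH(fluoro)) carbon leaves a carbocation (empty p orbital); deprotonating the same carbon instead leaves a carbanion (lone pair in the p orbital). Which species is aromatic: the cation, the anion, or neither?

In either ion the ring is fully conjugated: every atom, including the new sp² carbon, supplies a p orbital.
Cation: 5 × 2 + 0 = 10 π electrons → 4(2)+2, aromatic.
Anion: 5 × 2 + 2 = 12 π electrons → 4(3), antiaromatic.

The cation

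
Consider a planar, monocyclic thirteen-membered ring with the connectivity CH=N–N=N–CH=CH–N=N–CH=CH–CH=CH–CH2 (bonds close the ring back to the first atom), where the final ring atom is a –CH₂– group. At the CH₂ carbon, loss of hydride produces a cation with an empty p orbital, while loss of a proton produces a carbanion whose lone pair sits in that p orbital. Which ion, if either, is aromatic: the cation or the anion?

The anion

Both ions have a continuous loop of p orbitals — each ring atom is sp².
Cation: 6 × 2 + 0 = 12 π electrons → 4(3), antiaromatic.
Anion: 6 × 2 + 2 = 14 π electrons → 4(3)+2, aromatic.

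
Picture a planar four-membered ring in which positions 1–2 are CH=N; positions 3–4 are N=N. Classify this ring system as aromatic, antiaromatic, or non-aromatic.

The p orbitals form a continuous loop: each doubly-bonded ring atom is sp² with one p-orbital electron; each sp² =N– keeps its lone pair in-plane and puts one electron into the π system. The ring is fully conjugated.
π-electron count: 2 × 2 = 4 from the 2 double-bond units.
With 4 = 4·1 π electrons, Hückel's rule classifies the planar ring as antiaromatic.

Antiaromatic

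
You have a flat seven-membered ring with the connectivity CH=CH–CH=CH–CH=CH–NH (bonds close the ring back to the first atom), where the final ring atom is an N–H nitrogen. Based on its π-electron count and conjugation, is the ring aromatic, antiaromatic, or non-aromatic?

Antiaromatic

The p orbitals form a continuous loop: each doubly-bonded ring atom is sp² with one p-orbital electron; the pyrrole-type nitrogen donates its lone pair from the p orbital. The ring is fully conjugated.
Adding the contributions, 3 × 2 = 6 from the double-bond units + 2 from the NH atom = 8.
With 8 = 4·2 π electrons, Hückel's rule classifies the planar ring as antiaromatic.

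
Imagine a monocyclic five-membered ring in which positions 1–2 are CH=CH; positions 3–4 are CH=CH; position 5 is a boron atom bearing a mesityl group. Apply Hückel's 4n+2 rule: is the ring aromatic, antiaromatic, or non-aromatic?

All ring atoms are sp² and supply a p orbital to the ring (the double-bond atoms are sp², each contributing one p electron; the boron has an empty p orbital); the conjugation is uninterrupted.
Counting π electrons: 2 × 2 = 4 from the double-bond units + 0 from the B(mesityl) atom = 4.
4 is a 4n count (n = 1), so the planar conjugated ring is antiaromatic.

Antiaromatic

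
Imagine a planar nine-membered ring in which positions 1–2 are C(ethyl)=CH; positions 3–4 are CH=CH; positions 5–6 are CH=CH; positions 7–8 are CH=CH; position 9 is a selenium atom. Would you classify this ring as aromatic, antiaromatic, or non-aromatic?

Every ring atom contributes a p orbital perpendicular to the ring (the double-bond atoms are sp², each contributing one p electron; the selenium donates one lone pair from its p orbital), so the π system is cyclic and fully conjugated.
Adding the contributions, 4 × 2 = 8 from the double-bond units + 2 from the Se atom = 10.
With 10 π electrons (n = 2), the Hückel 4n+2 condition holds.

Aromatic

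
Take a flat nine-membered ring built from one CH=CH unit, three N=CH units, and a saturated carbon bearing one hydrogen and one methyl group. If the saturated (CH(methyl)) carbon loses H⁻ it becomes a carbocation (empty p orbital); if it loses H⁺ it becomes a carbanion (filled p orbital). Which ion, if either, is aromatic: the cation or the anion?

The anion

Once that carbon is sp², every ring atom has a p orbital and both ions are fully conjugated.
Cation: 4 × 2 + 0 = 8 π electrons → 4(2), antiaromatic.
Anion: 4 × 2 + 2 = 10 π electrons → 4(2)+2, aromatic.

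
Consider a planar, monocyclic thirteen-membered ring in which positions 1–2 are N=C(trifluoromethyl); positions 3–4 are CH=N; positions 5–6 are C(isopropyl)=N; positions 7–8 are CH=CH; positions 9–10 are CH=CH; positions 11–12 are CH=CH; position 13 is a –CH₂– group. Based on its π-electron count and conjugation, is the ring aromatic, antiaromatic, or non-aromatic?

Non-aromatic

The CH2 carbon is saturated: the tetrahedral CH₂ carbon is sp³ and has no p orbital in the ring π system. Conjugation is not continuous around the ring.
Broken conjugation rules out both aromaticity and antiaromaticity.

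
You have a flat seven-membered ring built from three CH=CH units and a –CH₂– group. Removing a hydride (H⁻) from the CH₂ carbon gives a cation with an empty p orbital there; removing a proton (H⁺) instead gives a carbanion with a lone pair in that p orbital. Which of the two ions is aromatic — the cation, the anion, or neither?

The cation

Both ions have a continuous loop of p orbitals — each ring atom is sp².
Cation: 3 × 2 + 0 = 6 π electrons → 4(1)+2, aromatic.
Anion: 3 × 2 + 2 = 8 π electrons → 4(2), antiaromatic.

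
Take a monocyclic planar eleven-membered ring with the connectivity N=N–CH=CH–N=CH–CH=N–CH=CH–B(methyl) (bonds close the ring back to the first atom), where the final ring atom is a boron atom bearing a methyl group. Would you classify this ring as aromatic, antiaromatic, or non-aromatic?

The p orbitals form a continuous loop: every atom in a ring double bond is sp² and brings one electron to the p orbital; the doubly-bonded nitrogens are pyridine-type — their lone pairs lie in the ring plane, leaving one electron in the p orbital; the boron has an empty p orbital. The ring is fully conjugated.
π-electron count: 5 × 2 = 10 from the double-bond units + 0 from the B(methyl) atom = 10.
Since 10 = 4·2 + 2, the ring meets the 4n+2 criterion.

Aromatic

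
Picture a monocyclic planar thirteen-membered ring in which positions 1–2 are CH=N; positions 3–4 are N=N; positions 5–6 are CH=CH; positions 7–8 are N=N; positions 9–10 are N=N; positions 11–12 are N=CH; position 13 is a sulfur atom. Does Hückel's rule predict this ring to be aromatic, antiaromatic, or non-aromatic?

All ring atoms are sp² and supply a p orbital to the ring (every atom in a ring double bond is sp² and brings one electron to the p orbital; each sp² =N– keeps its lone pair in-plane and puts one electron into the π system; the sulfur donates one lone pair from its p orbital); the conjugation is uninterrupted.
π-electron count: 6 × 2 = 12 from the double-bond units + 2 from the S atom = 14.
That gives a 4n+2 count (14, n = 3).

Aromatic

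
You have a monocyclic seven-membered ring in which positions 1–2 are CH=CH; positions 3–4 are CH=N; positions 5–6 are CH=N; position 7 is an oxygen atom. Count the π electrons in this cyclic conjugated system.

8

Check conjugation: every atom in a ring double bond is sp² and brings one electron to the p orbital; each =N– nitrogen is pyridine-type (lone pair in the sp² plane, one electron in the p orbital); the oxygen donates one lone pair from its p orbital — every position has a p orbital, so the cyclic π system is continuous.
Counting π electrons: 3 × 2 = 6 from the double-bond units + 2 from the O atom = 8.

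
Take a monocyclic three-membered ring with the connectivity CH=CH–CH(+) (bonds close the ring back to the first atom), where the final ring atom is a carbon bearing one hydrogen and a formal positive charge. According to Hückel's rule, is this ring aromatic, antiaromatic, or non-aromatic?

Every ring atom contributes a p orbital perpendicular to the ring (the double-bond atoms are sp², each contributing one p electron; the carbocation has an empty p orbital), so the π system is cyclic and fully conjugated.
Tallying contributions gives 1 × 2 = 2 from the double-bond unit + 0 from the CH(+) atom = 2.
2 = 4(0) + 2, which satisfies Hückel's 4n+2 rule.
(The species described is the cyclopropenyl cation.)

Aromatic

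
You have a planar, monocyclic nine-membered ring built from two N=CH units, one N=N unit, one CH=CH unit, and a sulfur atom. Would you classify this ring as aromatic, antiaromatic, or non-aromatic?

Aromatic

Every ring atom contributes a p orbital perpendicular to the ring (the double-bond atoms are sp², each contributing one p electron; each sp² =N– keeps its lone pair in-plane and puts one electron into the π system; the sulfur donates one lone pair from its p orbital), so the π system is cyclic and fully conjugated.
Counting π electrons: 4 × 2 = 8 from the double-bond units + 2 from the S atom = 10.
With 10 π electrons (n = 2), the Hückel 4n+2 condition holds.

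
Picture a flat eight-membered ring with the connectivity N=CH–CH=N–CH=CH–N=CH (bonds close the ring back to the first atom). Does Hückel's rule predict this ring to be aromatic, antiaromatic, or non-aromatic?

Antiaromatic

All ring atoms are sp² and supply a p orbital to the ring (the double-bond atoms are sp², each contributing one p electron; the doubly-bonded nitrogens are pyridine-type — their lone pairs lie in the ring plane, leaving one electron in the p orbital); the conjugation is uninterrupted.
Tallying contributions gives 4 × 2 = 8 from the 4 double-bond units.
8 = 4(2); a planar, fully conjugated 4n system is antiaromatic.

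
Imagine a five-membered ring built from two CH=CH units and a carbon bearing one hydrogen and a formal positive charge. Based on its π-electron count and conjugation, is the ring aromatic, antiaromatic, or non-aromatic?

Antiaromatic

All ring atoms are sp² and supply a p orbital to the ring (every atom in a ring double bond is sp² and brings one electron to the p orbital; the carbocation has an empty p orbital); the conjugation is uninterrupted.
Adding the contributions, 2 × 2 = 4 from the double-bond units + 0 from the CH(+) atom = 4.
A 4n π count (4, n = 1) in a planar conjugated ring means antiaromatic.
This is the cyclopentadienyl cation.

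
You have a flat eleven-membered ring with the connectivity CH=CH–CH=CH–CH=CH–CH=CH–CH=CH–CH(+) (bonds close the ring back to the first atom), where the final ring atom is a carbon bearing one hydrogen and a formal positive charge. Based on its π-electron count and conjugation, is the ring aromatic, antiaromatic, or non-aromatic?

Aromatic

The p orbitals form a continuous loop: each doubly-bonded ring atom is sp² with one p-orbital electron; the carbocation has an empty p orbital. The ring is fully conjugated.
π-electron count: 5 × 2 = 10 from the double-bond units + 0 from the CH(+) atom = 10.
With 10 π electrons (n = 2), the Hückel 4n+2 condition holds.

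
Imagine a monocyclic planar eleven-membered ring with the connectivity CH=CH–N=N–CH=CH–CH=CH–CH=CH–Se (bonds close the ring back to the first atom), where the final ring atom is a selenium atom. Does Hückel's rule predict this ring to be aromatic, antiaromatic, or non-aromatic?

Every ring atom contributes a p orbital perpendicular to the ring (every atom in a ring double bond is sp² and brings one electron to the p orbital; the doubly-bonded nitrogens are pyridine-type — their lone pairs lie in the ring plane, leaving one electron in the p orbital; the selenium donates one lone pair from its p orbital), so the π system is cyclic and fully conjugated.
Counting π electrons: 5 × 2 = 10 from the double-bond units + 2 from the Se atom = 12.
With 12 = 4·3 π electrons, Hückel's rule classifies the planar ring as antiaromatic.

Antiaromatic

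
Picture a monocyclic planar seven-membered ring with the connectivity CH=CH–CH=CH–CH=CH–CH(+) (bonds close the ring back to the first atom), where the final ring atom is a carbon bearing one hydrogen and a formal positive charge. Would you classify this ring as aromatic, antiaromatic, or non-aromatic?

Aromatic

The p orbitals form a continuous loop: every atom in a ring double bond is sp² and brings one electron to the p orbital; the carbocation has an empty p orbital. The ring is fully conjugated.
Counting π electrons: 3 × 2 = 6 from the double-bond units + 0 from the CH(+) atom = 6.
6 = 4(1) + 2, which satisfies Hückel's 4n+2 rule.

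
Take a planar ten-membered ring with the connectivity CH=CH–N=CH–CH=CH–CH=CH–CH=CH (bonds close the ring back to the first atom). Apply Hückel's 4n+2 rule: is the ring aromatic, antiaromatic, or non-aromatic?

Check conjugation: each doubly-bonded ring atom is sp² with one p-orbital electron; each sp² =N– keeps its lone pair in-plane and puts one electron into the π system — every position has a p orbital, so the cyclic π system is continuous.
Adding the contributions, 5 × 2 = 10 from the 5 double-bond units.
That gives a 4n+2 count (10, n = 2).

Aromatic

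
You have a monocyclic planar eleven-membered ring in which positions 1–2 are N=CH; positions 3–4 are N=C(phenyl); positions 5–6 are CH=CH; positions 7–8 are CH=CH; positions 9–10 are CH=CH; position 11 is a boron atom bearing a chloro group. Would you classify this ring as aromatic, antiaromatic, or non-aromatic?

The p orbitals form a continuous loop: each doubly-bonded ring atom is sp² with one p-orbital electron; the doubly-bonded nitrogens are pyridine-type — their lone pairs lie in the ring plane, leaving one electron in the p orbital; the boron has an empty p orbital. The ring is fully conjugated.
Adding the contributions, 5 × 2 = 10 from the double-bond units + 0 from the B(chloro) atom = 10.
With 10 π electrons (n = 2), the Hückel 4n+2 condition holds.

Aromatic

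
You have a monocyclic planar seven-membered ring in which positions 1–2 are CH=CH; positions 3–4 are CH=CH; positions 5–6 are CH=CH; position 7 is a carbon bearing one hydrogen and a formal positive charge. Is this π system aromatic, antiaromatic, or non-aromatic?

Aromatic

Check conjugation: each doubly-bonded ring atom is sp² with one p-orbital electron; the carbocation has an empty p orbital — every position has a p orbital, so the cyclic π system is continuous.
Tallying contributions gives 3 × 2 = 6 from the double-bond units + 0 from the CH(+) atom = 6.
Since 6 = 4·1 + 2, the ring meets the 4n+2 criterion.
(The species described is the tropylium cation.)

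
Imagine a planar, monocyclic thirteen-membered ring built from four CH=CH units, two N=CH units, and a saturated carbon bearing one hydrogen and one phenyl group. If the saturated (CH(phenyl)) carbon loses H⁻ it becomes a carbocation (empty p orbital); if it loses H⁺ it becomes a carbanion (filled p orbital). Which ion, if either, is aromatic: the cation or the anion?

The anion

In both ions every ring atom is sp² and contributes a p orbital, so both rings are fully conjugated.
Cation: 6 × 2 + 0 = 12 π electrons → 4(3), antiaromatic.
Anion: 6 × 2 + 2 = 14 π electrons → 4(3)+2, aromatic.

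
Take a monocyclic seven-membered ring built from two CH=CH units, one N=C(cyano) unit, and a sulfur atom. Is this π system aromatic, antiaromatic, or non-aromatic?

The p orbitals form a continuous loop: every atom in a ring double bond is sp² and brings one electron to the p orbital; each sp² =N– keeps its lone pair in-plane and puts one electron into the π system; the sulfur donates one lone pair from its p orbital. The ring is fully conjugated.
Counting π electrons: 3 × 2 = 6 from the double-bond units + 2 from the S atom = 8.
8 is a 4n count (n = 2), so the planar conjugated ring is antiaromatic.

Antiaromatic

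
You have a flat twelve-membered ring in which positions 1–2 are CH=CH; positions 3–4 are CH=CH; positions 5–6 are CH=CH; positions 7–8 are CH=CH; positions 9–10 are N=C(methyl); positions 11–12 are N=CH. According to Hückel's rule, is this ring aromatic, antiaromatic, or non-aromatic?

Antiaromatic

Check conjugation: each doubly-bonded ring atom is sp² with one p-orbital electron; each =N– nitrogen is pyridine-type (lone pair in the sp² plane, one electron in the p orbital) — every position has a p orbital, so the cyclic π system is continuous.
π-electron count: 6 × 2 = 12 from the 6 double-bond units.
A 4n π count (12, n = 3) in a planar conjugated ring means antiaromatic.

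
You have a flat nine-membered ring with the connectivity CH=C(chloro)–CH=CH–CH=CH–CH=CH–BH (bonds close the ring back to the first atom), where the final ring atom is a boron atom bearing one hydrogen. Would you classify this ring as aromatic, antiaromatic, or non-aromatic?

Antiaromatic

Every ring atom contributes a p orbital perpendicular to the ring (each doubly-bonded ring atom is sp² with one p-orbital electron; the boron has an empty p orbital), so the π system is cyclic and fully conjugated.
π-electron count: 4 × 2 = 8 from the double-bond units + 0 from the BH atom = 8.
8 = 4(2); a planar, fully conjugated 4n system is antiaromatic.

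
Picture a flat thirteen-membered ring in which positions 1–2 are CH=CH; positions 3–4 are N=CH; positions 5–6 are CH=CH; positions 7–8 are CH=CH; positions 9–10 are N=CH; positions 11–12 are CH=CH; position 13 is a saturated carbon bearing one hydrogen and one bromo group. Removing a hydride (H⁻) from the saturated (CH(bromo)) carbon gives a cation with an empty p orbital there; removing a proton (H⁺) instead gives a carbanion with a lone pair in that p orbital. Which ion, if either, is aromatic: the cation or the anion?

The anion

In both ions every ring atom is sp² and contributes a p orbital, so both rings are fully conjugated.
Cation: 6 × 2 + 0 = 12 π electrons → 4(3), antiaromatic.
Anion: 6 × 2 + 2 = 14 π electrons → 4(3)+2, aromatic.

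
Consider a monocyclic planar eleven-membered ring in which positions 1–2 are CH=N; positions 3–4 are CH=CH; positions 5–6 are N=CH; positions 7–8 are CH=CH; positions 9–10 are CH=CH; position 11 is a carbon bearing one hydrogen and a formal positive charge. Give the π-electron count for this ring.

Every ring atom contributes a p orbital perpendicular to the ring (every atom in a ring double bond is sp² and brings one electron to the p orbital; the doubly-bonded nitrogens are pyridine-type — their lone pairs lie in the ring plane, leaving one electron in the p orbital; the carbocation has an empty p orbital), so the π system is cyclic and fully conjugated.
Adding the contributions, 5 × 2 = 10 from the double-bond units + 0 from the CH(+) atom = 10.

10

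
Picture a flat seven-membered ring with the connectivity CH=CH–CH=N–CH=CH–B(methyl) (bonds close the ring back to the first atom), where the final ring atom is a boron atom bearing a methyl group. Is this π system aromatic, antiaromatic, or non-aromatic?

The p orbitals form a continuous loop: each doubly-bonded ring atom is sp² with one p-orbital electron; each sp² =N– keeps its lone pair in-plane and puts one electron into the π system; the boron has an empty p orbital. The ring is fully conjugated.
Adding the contributions, 3 × 2 = 6 from the double-bond units + 0 from the B(methyl) atom = 6.
That gives a 4n+2 count (6, n = 1).

Aromatic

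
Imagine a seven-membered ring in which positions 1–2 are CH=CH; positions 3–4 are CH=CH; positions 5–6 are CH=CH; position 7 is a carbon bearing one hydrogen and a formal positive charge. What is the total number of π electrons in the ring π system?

All ring atoms are sp² and supply a p orbital to the ring (every atom in a ring double bond is sp² and brings one electron to the p orbital; the carbocation has an empty p orbital); the conjugation is uninterrupted.
Adding the contributions, 3 × 2 = 6 from the double-bond units + 0 from the CH(+) atom = 6.
(This ring is the tropylium cation.)

6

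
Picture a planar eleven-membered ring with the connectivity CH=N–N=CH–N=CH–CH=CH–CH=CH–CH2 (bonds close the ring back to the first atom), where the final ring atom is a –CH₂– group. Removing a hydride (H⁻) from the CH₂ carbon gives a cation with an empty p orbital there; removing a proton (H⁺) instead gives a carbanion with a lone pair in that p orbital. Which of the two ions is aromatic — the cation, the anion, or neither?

Both ions have a continuous loop of p orbitals — each ring atom is sp².
Cation: 5 × 2 + 0 = 10 π electrons → 4(2)+2, aromatic.
Anion: 5 × 2 + 2 = 12 π electrons → 4(3), antiaromatic.

The cation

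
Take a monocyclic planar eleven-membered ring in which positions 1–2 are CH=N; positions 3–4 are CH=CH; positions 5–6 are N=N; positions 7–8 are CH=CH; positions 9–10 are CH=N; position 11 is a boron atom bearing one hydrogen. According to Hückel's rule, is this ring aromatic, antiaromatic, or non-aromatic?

Aromatic

Check conjugation: every atom in a ring double bond is sp² and brings one electron to the p orbital; each =N– nitrogen is pyridine-type (lone pair in the sp² plane, one electron in the p orbital); the boron has an empty p orbital — every position has a p orbital, so the cyclic π system is continuous.
π-electron count: 5 × 2 = 10 from the double-bond units + 0 from the BH atom = 10.
That gives a 4n+2 count (10, n = 2).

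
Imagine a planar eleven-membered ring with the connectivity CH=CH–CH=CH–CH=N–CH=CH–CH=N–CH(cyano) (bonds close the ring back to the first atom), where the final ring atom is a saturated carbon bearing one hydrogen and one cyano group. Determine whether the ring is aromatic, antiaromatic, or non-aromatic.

At the CH(cyano) position, that saturated carbon is sp³ and has no p orbital in the ring π system; the ring's p-orbital overlap is broken there.
A ring that is not fully conjugated cannot be aromatic or antiaromatic regardless of its π-electron count.

Non-aromatic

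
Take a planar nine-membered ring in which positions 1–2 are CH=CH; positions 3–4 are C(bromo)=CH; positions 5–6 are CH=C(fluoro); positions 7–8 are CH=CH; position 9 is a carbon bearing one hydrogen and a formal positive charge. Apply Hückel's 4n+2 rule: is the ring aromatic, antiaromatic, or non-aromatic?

Antiaromatic

Check conjugation: each doubly-bonded ring atom is sp² with one p-orbital electron; the carbocation has an empty p orbital — every position has a p orbital, so the cyclic π system is continuous.
Tallying contributions gives 4 × 2 = 8 from the double-bond units + 0 from the CH(+) atom = 8.
With 8 = 4·2 π electrons, Hückel's rule classifies the planar ring as antiaromatic.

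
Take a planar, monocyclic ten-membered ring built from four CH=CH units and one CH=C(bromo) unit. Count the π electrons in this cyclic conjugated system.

The p orbitals form a continuous loop: each doubly-bonded ring atom is sp² with one p-orbital electron. The ring is fully conjugated.
Counting π electrons: 5 × 2 = 10 from the 5 double-bond units.

10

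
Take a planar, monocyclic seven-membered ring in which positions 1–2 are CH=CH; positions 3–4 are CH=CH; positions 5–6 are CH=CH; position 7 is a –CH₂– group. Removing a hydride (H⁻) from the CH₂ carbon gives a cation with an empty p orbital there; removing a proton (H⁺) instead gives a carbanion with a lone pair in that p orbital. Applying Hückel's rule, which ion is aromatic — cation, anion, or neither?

The cation

In both ions every ring atom is sp² and contributes a p orbital, so both rings are fully conjugated.
Cation: 3 × 2 + 0 = 6 π electrons → 4(1)+2, aromatic.
Anion: 3 × 2 + 2 = 8 π electrons → 4(2), antiaromatic.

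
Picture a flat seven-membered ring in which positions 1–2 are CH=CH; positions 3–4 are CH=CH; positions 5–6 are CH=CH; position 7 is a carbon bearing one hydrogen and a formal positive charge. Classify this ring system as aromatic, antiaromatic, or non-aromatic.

Check conjugation: the double-bond atoms are sp², each contributing one p electron; the carbocation has an empty p orbital — every position has a p orbital, so the cyclic π system is continuous.
π-electron count: 3 × 2 = 6 from the double-bond units + 0 from the CH(+) atom = 6.
With 6 π electrons (n = 1), the Hückel 4n+2 condition holds.
This is the tropylium cation.

Aromatic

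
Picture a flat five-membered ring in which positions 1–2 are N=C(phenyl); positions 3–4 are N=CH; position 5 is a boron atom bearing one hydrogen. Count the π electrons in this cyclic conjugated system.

Check conjugation: the double-bond atoms are sp², each contributing one p electron; the doubly-bonded nitrogens are pyridine-type — their lone pairs lie in the ring plane, leaving one electron in the p orbital; the boron has an empty p orbital — every position has a p orbital, so the cyclic π system is continuous.
Counting π electrons: 2 × 2 = 4 from the double-bond units + 0 from the BH atom = 4.

4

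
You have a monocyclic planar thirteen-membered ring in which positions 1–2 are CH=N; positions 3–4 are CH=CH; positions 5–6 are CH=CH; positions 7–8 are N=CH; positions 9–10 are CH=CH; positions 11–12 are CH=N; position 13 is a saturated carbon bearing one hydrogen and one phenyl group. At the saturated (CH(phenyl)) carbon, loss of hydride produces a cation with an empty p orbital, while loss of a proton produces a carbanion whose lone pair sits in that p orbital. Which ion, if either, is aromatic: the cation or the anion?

Both ions have a continuous loop of p orbitals — each ring atom is sp².
Cation: 6 × 2 + 0 = 12 π electrons → 4(3), antiaromatic.
Anion: 6 × 2 + 2 = 14 π electrons → 4(3)+2, aromatic.

The anion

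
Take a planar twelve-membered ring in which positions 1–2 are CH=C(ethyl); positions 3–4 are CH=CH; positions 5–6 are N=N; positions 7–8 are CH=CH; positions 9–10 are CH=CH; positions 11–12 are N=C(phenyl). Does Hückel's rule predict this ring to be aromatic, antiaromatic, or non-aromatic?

Antiaromatic

Every ring atom contributes a p orbital perpendicular to the ring (the double-bond atoms are sp², each contributing one p electron; each =N– nitrogen is pyridine-type (lone pair in the sp² plane, one electron in the p orbital)), so the π system is cyclic and fully conjugated.
Counting π electrons: 6 × 2 = 12 from the 6 double-bond units.
12 = 4(3); a planar, fully conjugated 4n system is antiaromatic.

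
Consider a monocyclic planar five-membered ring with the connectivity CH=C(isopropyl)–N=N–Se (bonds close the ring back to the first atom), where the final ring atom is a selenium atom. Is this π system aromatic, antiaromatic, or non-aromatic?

Aromatic

Every ring atom contributes a p orbital perpendicular to the ring (the double-bond atoms are sp², each contributing one p electron; each =N– nitrogen is pyridine-type (lone pair in the sp² plane, one electron in the p orbital); the selenium donates one lone pair from its p orbital), so the π system is cyclic and fully conjugated.
π-electron count: 2 × 2 = 4 from the double-bond units + 2 from the Se atom = 6.
Since 6 = 4·1 + 2, the ring meets the 4n+2 criterion.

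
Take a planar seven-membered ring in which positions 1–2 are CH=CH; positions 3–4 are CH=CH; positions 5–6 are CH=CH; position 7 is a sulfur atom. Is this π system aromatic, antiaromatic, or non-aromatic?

Antiaromatic

Check conjugation: each doubly-bonded ring atom is sp² with one p-orbital electron; the sulfur donates one lone pair from its p orbital — every position has a p orbital, so the cyclic π system is continuous.
Tallying contributions gives 3 × 2 = 6 from the double-bond units + 2 from the S atom = 8.
With 8 = 4·2 π electrons, Hückel's rule classifies the planar ring as antiaromatic.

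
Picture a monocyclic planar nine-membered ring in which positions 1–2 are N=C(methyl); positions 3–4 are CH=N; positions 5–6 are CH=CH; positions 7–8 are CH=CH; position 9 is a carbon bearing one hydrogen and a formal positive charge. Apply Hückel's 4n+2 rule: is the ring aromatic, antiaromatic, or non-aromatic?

Check conjugation: each doubly-bonded ring atom is sp² with one p-orbital electron; the doubly-bonded nitrogens are pyridine-type — their lone pairs lie in the ring plane, leaving one electron in the p orbital; the carbocation has an empty p orbital — every position has a p orbital, so the cyclic π system is continuous.
π-electron count: 4 × 2 = 8 from the double-bond units + 0 from the CH(+) atom = 8.
With 8 = 4·2 π electrons, Hückel's rule classifies the planar ring as antiaromatic.

Antiaromatic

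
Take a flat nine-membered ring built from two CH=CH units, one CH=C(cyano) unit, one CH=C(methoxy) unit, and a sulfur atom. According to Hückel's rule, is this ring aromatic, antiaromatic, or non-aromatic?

Aromatic

Every ring atom contributes a p orbital perpendicular to the ring (each doubly-bonded ring atom is sp² with one p-orbital electron; the sulfur donates one lone pair from its p orbital), so the π system is cyclic and fully conjugated.
π-electron count: 4 × 2 = 8 from the double-bond units + 2 from the S atom = 10.
With 10 π electrons (n = 2), the Hückel 4n+2 condition holds.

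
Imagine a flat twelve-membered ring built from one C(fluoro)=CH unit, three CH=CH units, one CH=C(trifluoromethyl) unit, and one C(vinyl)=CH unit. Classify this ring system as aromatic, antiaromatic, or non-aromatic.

Antiaromatic

Check conjugation: each doubly-bonded ring atom is sp² with one p-orbital electron — every position has a p orbital, so the cyclic π system is continuous.
Tallying contributions gives 6 × 2 = 12 from the 6 double-bond units.
A 4n π count (12, n = 3) in a planar conjugated ring means antiaromatic.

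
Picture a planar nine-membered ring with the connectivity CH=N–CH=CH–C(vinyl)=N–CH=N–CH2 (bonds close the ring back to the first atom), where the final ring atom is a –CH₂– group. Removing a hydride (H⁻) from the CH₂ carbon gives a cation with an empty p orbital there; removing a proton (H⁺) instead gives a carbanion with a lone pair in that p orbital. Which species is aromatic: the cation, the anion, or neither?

The anion

In both ions every ring atom is sp² and contributes a p orbital, so both rings are fully conjugated.
Cation: 4 × 2 + 0 = 8 π electrons → 4(2), antiaromatic.
Anion: 4 × 2 + 2 = 10 π electrons → 4(2)+2, aromatic.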